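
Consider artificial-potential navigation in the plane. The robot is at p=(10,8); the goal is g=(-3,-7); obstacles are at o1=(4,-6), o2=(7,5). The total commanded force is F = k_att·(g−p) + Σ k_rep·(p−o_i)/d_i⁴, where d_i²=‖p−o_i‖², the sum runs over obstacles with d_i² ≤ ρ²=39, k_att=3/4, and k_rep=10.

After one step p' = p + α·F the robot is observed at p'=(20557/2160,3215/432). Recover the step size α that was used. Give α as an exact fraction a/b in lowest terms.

F_att = 3/4·(g−p) = 3/4·(-13,-15) = (-9.7500,-11.2500)
o1: d²=232 > ρ²=39 → inactive
o2: d²=18 ≤ ρ²=39; F_rep = 10·(3,3)/18² = (0.0926,0.0926)
F = F_att + ΣF_rep = (-9.6574,-11.1574)
Δp = p'−p = (-0.4829,-0.5579); α = Δx/Fx = (-1043/2160) / (-1043/108) = 1/20
check: Δy/Fy = (-241/432) / (-1205/108) = 1/20 ✓

α = 1/20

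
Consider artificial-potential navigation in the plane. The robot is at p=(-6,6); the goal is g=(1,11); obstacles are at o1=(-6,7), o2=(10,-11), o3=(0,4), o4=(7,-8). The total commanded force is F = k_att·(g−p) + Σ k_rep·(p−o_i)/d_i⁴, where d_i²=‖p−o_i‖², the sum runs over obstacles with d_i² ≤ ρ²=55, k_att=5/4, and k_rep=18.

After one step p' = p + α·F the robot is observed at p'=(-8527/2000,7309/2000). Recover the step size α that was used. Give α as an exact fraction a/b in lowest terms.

F_att = 5/4·(g−p) = 5/4·(7,5) = (8.7500,6.2500)
o1: d²=1 ≤ ρ²=55; F_rep = 18·(0,-1)/1² = (0.0000,-18.0000)
o2: d²=545 > ρ²=55 → inactive
o3: d²=40 ≤ ρ²=55; F_rep = 18·(-6,2)/40² = (-0.0675,0.0225)
o4: d²=365 > ρ²=55 → inactive
F = F_att + ΣF_rep = (8.6825,-11.7275)
Δp = p'−p = (1.7365,-2.3455); α = Δx/Fx = (3473/2000) / (3473/400) = 1/5
check: Δy/Fy = (-4691/2000) / (-4691/400) = 1/5 ✓

α = 1/5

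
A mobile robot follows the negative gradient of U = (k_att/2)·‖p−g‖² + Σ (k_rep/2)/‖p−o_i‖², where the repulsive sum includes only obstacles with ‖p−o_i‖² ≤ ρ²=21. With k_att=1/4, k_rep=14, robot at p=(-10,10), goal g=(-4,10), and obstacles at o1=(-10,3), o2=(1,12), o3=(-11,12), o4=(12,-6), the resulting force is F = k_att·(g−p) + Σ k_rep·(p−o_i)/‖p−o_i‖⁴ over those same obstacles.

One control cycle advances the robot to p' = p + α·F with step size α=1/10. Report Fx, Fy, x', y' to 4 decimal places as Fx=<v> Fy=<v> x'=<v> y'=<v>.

Fx=2.0600 Fy=-1.1200 x'=-9.7940 y'=9.8880

F_att = 1/4·(g−p) = 1/4·(6,0) = (1.5000,0.0000)
o1: d²=49 > ρ²=21 → inactive
o2: d²=125 > ρ²=21 → inactive
o3: d²=5 ≤ ρ²=21; F_rep = 14·(1,-2)/5² = (0.5600,-1.1200)
o4: d²=740 > ρ²=21 → inactive
F = F_att + ΣF_rep = (2.0600,-1.1200)
p' = p + 1/10·F = (-9.7940,9.8880)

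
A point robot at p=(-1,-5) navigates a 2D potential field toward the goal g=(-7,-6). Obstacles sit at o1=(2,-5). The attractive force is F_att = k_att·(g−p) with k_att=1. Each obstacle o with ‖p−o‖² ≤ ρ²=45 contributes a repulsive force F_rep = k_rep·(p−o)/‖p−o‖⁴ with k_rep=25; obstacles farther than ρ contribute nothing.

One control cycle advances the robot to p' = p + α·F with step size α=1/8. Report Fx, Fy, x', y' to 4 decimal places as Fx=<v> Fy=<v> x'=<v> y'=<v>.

F_att = 1·(g−p) = 1·(-6,-1) = (-6.0000,-1.0000)
o1: d²=9 ≤ ρ²=45; F_rep = 25·(-3,0)/9² = (-0.9259,0.0000)
F = F_att + ΣF_rep = (-6.9259,-1.0000)
p' = p + 1/8·F = (-1.8657,-5.1250)

Fx=-6.9259 Fy=-1.0000 x'=-1.8657 y'=-5.1250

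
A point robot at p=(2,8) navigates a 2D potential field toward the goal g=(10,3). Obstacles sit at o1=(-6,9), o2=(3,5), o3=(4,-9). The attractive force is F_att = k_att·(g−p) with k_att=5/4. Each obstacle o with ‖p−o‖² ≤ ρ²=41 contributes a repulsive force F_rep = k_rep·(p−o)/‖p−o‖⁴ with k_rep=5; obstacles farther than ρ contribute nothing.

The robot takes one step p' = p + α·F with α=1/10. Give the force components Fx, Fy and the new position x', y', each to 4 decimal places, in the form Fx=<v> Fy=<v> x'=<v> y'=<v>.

Fx=9.9500 Fy=-6.1000 x'=2.9950 y'=7.3900

F_att = 5/4·(g−p) = 5/4·(8,-5) = (10.0000,-6.2500)
o1: d²=65 > ρ²=41 → inactive
o2: d²=10 ≤ ρ²=41; F_rep = 5·(-1,3)/10² = (-0.0500,0.1500)
o3: d²=293 > ρ²=41 → inactive
F = F_att + ΣF_rep = (9.9500,-6.1000)
p' = p + 1/10·F = (2.9950,7.3900)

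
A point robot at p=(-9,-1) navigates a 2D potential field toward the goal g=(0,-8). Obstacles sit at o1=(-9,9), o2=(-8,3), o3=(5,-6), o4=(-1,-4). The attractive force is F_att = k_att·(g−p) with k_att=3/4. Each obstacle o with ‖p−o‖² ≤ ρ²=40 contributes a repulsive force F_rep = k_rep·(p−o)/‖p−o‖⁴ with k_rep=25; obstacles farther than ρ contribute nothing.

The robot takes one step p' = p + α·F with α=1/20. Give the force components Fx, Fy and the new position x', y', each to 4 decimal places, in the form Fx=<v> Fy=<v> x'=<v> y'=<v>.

Fx=6.6635 Fy=-5.5960 x'=-8.6668 y'=-1.2798

F_att = 3/4·(g−p) = 3/4·(9,-7) = (6.7500,-5.2500)
o1: d²=100 > ρ²=40 → inactive
o2: d²=17 ≤ ρ²=40; F_rep = 25·(-1,-4)/17² = (-0.0865,-0.3460)
o3: d²=221 > ρ²=40 → inactive
o4: d²=73 > ρ²=40 → inactive
F = F_att + ΣF_rep = (6.6635,-5.5960)
p' = p + 1/20·F = (-8.6668,-1.2798)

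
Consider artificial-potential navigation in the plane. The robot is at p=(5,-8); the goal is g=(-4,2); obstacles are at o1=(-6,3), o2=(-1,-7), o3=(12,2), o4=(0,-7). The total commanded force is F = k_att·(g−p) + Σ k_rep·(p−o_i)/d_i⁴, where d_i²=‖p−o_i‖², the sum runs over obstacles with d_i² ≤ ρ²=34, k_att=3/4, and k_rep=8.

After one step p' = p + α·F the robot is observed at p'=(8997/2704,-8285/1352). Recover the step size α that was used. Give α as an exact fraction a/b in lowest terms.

F_att = 3/4·(g−p) = 3/4·(-9,10) = (-6.7500,7.5000)
o1: d²=242 > ρ²=34 → inactive
o2: d²=37 > ρ²=34 → inactive
o3: d²=149 > ρ²=34 → inactive
o4: d²=26 ≤ ρ²=34; F_rep = 8·(5,-1)/26² = (0.0592,-0.0118)
F = F_att + ΣF_rep = (-6.6908,7.4882)
Δp = p'−p = (-1.6727,1.8720); α = Δx/Fx = (-4523/2704) / (-4523/676) = 1/4
check: Δy/Fy = (2531/1352) / (2531/338) = 1/4 ✓

α = 1/4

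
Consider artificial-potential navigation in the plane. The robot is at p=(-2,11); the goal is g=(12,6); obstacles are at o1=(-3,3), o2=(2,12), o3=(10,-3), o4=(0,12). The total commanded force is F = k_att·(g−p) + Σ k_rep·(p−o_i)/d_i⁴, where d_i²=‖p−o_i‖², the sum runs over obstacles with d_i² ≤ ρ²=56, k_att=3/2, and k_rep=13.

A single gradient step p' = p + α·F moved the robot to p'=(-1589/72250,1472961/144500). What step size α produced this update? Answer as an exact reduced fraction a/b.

α = 1/10

F_att = 3/2·(g−p) = 3/2·(14,-5) = (21.0000,-7.5000)
o1: d²=65 > ρ²=56 → inactive
o2: d²=17 ≤ ρ²=56; F_rep = 13·(-4,-1)/17² = (-0.1799,-0.0450)
o3: d²=340 > ρ²=56 → inactive
o4: d²=5 ≤ ρ²=56; F_rep = 13·(-2,-1)/5² = (-1.0400,-0.5200)
F = F_att + ΣF_rep = (19.7801,-8.0650)
Δp = p'−p = (1.9780,-0.8065); α = Δx/Fx = (142911/72250) / (142911/7225) = 1/10
check: Δy/Fy = (-116539/144500) / (-116539/14450) = 1/10 ✓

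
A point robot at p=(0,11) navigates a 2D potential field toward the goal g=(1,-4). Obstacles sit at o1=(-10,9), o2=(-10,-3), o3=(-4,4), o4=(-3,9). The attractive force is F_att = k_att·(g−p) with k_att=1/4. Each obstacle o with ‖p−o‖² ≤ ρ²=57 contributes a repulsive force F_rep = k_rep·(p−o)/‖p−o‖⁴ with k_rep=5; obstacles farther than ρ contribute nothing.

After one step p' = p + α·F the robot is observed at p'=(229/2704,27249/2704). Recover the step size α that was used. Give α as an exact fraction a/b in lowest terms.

α = 1/4

F_att = 1/4·(g−p) = 1/4·(1,-15) = (0.2500,-3.7500)
o1: d²=104 > ρ²=57 → inactive
o2: d²=296 > ρ²=57 → inactive
o3: d²=65 > ρ²=57 → inactive
o4: d²=13 ≤ ρ²=57; F_rep = 5·(3,2)/13² = (0.0888,0.0592)
F = F_att + ΣF_rep = (0.3388,-3.6908)
Δp = p'−p = (0.0847,-0.9227); α = Δx/Fx = (229/2704) / (229/676) = 1/4
check: Δy/Fy = (-2495/2704) / (-2495/676) = 1/4 ✓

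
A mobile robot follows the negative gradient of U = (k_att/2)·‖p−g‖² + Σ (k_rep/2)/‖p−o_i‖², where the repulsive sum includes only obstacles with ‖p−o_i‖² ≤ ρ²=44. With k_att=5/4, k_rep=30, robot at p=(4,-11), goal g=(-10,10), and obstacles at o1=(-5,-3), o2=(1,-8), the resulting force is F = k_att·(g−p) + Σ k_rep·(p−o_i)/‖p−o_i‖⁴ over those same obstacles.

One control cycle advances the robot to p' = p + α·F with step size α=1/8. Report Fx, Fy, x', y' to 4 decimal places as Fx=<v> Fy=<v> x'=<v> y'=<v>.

Fx=-17.2222 Fy=25.9722 x'=1.8472 y'=-7.7535

F_att = 5/4·(g−p) = 5/4·(-14,21) = (-17.5000,26.2500)
o1: d²=145 > ρ²=44 → inactive
o2: d²=18 ≤ ρ²=44; F_rep = 30·(3,-3)/18² = (0.2778,-0.2778)
F = F_att + ΣF_rep = (-17.2222,25.9722)
p' = p + 1/8·F = (1.8472,-7.7535)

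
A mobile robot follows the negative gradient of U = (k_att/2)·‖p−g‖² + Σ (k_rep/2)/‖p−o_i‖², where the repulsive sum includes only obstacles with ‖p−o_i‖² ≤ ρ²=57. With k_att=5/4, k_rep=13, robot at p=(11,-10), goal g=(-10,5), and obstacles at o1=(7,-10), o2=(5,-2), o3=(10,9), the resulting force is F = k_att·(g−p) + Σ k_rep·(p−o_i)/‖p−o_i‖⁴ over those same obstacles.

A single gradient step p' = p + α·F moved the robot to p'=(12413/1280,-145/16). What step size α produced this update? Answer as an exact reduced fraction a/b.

F_att = 5/4·(g−p) = 5/4·(-21,15) = (-26.2500,18.7500)
o1: d²=16 ≤ ρ²=57; F_rep = 13·(4,0)/16² = (0.2031,0.0000)
o2: d²=100 > ρ²=57 → inactive
o3: d²=362 > ρ²=57 → inactive
F = F_att + ΣF_rep = (-26.0469,18.7500)
Δp = p'−p = (-1.3023,0.9375); α = Δx/Fx = (-1667/1280) / (-1667/64) = 1/20
check: Δy/Fy = (15/16) / (75/4) = 1/20 ✓

α = 1/20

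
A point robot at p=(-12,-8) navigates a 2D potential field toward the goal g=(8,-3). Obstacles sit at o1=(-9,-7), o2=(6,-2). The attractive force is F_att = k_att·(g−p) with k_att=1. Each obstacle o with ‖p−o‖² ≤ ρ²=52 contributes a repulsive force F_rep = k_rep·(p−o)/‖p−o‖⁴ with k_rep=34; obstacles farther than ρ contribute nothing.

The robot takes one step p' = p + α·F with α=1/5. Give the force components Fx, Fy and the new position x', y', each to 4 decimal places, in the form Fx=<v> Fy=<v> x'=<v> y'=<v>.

Fx=18.9800 Fy=4.6600 x'=-8.2040 y'=-7.0680

F_att = 1·(g−p) = 1·(20,5) = (20.0000,5.0000)
o1: d²=10 ≤ ρ²=52; F_rep = 34·(-3,-1)/10² = (-1.0200,-0.3400)
o2: d²=360 > ρ²=52 → inactive
F = F_att + ΣF_rep = (18.9800,4.6600)
p' = p + 1/5·F = (-8.2040,-7.0680)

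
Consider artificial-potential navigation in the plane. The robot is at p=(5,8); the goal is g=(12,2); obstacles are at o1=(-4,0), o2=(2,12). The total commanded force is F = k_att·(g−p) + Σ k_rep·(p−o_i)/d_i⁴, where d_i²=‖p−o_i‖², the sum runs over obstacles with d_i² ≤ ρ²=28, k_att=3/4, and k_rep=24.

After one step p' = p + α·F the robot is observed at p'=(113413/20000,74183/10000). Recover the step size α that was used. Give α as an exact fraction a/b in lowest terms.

α = 1/8

F_att = 3/4·(g−p) = 3/4·(7,-6) = (5.2500,-4.5000)
o1: d²=145 > ρ²=28 → inactive
o2: d²=25 ≤ ρ²=28; F_rep = 24·(3,-4)/25² = (0.1152,-0.1536)
F = F_att + ΣF_rep = (5.3652,-4.6536)
Δp = p'−p = (0.6706,-0.5817); α = Δx/Fx = (13413/20000) / (13413/2500) = 1/8
check: Δy/Fy = (-5817/10000) / (-5817/1250) = 1/8 ✓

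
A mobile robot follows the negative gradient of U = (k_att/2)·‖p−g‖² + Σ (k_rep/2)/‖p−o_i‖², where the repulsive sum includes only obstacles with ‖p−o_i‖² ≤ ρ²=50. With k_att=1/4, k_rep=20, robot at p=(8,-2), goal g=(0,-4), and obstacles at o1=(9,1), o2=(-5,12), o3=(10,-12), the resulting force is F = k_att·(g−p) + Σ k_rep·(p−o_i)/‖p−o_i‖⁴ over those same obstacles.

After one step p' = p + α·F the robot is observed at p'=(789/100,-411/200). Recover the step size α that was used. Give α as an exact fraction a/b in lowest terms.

F_att = 1/4·(g−p) = 1/4·(-8,-2) = (-2.0000,-0.5000)
o1: d²=10 ≤ ρ²=50; F_rep = 20·(-1,-3)/10² = (-0.2000,-0.6000)
o2: d²=365 > ρ²=50 → inactive
o3: d²=104 > ρ²=50 → inactive
F = F_att + ΣF_rep = (-2.2000,-1.1000)
Δp = p'−p = (-0.1100,-0.0550); α = Δx/Fx = (-11/100) / (-11/5) = 1/20
check: Δy/Fy = (-11/200) / (-11/10) = 1/20 ✓

α = 1/20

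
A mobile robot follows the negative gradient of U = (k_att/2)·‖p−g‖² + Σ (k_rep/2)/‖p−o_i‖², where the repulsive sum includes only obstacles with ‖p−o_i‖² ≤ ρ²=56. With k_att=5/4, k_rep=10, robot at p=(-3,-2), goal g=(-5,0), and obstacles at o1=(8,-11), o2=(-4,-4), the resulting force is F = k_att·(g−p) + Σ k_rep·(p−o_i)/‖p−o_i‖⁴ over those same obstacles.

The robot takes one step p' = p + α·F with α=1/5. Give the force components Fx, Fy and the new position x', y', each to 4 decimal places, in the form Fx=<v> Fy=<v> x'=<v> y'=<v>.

F_att = 5/4·(g−p) = 5/4·(-2,2) = (-2.5000,2.5000)
o1: d²=202 > ρ²=56 → inactive
o2: d²=5 ≤ ρ²=56; F_rep = 10·(1,2)/5² = (0.4000,0.8000)
F = F_att + ΣF_rep = (-2.1000,3.3000)
p' = p + 1/5·F = (-3.4200,-1.3400)

Fx=-2.1000 Fy=3.3000 x'=-3.4200 y'=-1.3400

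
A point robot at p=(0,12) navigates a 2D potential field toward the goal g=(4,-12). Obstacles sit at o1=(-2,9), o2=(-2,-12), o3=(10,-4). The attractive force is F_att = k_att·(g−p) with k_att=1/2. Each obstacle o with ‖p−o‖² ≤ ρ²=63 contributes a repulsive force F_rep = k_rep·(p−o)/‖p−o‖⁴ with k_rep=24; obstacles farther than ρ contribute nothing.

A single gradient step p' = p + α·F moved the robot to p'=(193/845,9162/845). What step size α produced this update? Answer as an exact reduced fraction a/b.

F_att = 1/2·(g−p) = 1/2·(4,-24) = (2.0000,-12.0000)
o1: d²=13 ≤ ρ²=63; F_rep = 24·(2,3)/13² = (0.2840,0.4260)
o2: d²=580 > ρ²=63 → inactive
o3: d²=356 > ρ²=63 → inactive
F = F_att + ΣF_rep = (2.2840,-11.5740)
Δp = p'−p = (0.2284,-1.1574); α = Δx/Fx = (193/845) / (386/169) = 1/10
check: Δy/Fy = (-978/845) / (-1956/169) = 1/10 ✓

α = 1/10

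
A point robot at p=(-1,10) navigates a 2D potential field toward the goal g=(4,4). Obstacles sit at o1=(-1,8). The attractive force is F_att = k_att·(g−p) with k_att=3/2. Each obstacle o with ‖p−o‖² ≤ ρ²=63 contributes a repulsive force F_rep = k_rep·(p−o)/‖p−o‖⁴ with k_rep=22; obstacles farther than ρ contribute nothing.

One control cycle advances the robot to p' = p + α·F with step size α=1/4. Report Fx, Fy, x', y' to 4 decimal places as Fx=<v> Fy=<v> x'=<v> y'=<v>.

F_att = 3/2·(g−p) = 3/2·(5,-6) = (7.5000,-9.0000)
o1: d²=4 ≤ ρ²=63; F_rep = 22·(0,2)/4² = (0.0000,2.7500)
F = F_att + ΣF_rep = (7.5000,-6.2500)
p' = p + 1/4·F = (0.8750,8.4375)

Fx=7.5000 Fy=-6.2500 x'=0.8750 y'=8.4375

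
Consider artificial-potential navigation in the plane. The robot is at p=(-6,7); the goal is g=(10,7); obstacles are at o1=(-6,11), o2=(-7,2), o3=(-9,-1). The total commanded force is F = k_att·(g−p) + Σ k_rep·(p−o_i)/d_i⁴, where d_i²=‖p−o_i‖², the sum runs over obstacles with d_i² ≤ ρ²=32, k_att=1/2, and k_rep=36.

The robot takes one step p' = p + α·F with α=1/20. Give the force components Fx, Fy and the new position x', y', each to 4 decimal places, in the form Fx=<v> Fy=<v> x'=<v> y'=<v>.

Fx=8.0533 Fy=-0.2962 x'=-5.5973 y'=6.9852

F_att = 1/2·(g−p) = 1/2·(16,0) = (8.0000,0.0000)
o1: d²=16 ≤ ρ²=32; F_rep = 36·(0,-4)/16² = (0.0000,-0.5625)
o2: d²=26 ≤ ρ²=32; F_rep = 36·(1,5)/26² = (0.0533,0.2663)
o3: d²=73 > ρ²=32 → inactive
F = F_att + ΣF_rep = (8.0533,-0.2962)
p' = p + 1/20·F = (-5.5973,6.9852)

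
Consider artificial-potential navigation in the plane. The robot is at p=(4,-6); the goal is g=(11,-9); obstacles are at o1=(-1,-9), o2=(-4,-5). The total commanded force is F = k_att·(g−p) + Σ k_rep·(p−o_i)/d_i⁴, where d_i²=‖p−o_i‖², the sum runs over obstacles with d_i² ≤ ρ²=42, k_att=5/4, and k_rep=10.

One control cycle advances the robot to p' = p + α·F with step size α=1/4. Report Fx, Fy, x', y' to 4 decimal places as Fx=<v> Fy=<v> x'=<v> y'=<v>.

Fx=8.7933 Fy=-3.7240 x'=6.1983 y'=-6.9310

F_att = 5/4·(g−p) = 5/4·(7,-3) = (8.7500,-3.7500)
o1: d²=34 ≤ ρ²=42; F_rep = 10·(5,3)/34² = (0.0433,0.0260)
o2: d²=65 > ρ²=42 → inactive
F = F_att + ΣF_rep = (8.7933,-3.7240)
p' = p + 1/4·F = (6.1983,-6.9310)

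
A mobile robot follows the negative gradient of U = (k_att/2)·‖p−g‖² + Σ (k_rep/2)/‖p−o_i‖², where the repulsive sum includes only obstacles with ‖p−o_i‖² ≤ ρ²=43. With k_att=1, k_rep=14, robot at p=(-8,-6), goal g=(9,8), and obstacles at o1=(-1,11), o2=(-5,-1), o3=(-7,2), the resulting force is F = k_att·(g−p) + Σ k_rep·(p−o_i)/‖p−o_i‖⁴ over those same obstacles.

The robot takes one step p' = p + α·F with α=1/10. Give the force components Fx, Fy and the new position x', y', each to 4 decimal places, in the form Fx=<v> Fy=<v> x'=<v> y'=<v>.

Fx=16.9637 Fy=13.9394 x'=-6.3036 y'=-4.6061

F_att = 1·(g−p) = 1·(17,14) = (17.0000,14.0000)
o1: d²=338 > ρ²=43 → inactive
o2: d²=34 ≤ ρ²=43; F_rep = 14·(-3,-5)/34² = (-0.0363,-0.0606)
o3: d²=65 > ρ²=43 → inactive
F = F_att + ΣF_rep = (16.9637,13.9394)
p' = p + 1/10·F = (-6.3036,-4.6061)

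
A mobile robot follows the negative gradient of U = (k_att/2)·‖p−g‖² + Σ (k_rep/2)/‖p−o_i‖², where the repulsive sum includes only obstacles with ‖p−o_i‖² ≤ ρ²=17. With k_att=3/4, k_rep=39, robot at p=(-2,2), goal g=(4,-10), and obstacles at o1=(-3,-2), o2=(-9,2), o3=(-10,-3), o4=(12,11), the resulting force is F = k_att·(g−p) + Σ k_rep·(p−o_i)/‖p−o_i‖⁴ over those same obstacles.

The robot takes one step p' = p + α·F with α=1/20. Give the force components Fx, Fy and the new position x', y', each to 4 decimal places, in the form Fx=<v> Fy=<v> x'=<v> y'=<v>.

F_att = 3/4·(g−p) = 3/4·(6,-12) = (4.5000,-9.0000)
o1: d²=17 ≤ ρ²=17; F_rep = 39·(1,4)/17² = (0.1349,0.5398)
o2: d²=49 > ρ²=17 → inactive
o3: d²=89 > ρ²=17 → inactive
o4: d²=277 > ρ²=17 → inactive
F = F_att + ΣF_rep = (4.6349,-8.4602)
p' = p + 1/20·F = (-1.7683,1.5770)

Fx=4.6349 Fy=-8.4602 x'=-1.7683 y'=1.5770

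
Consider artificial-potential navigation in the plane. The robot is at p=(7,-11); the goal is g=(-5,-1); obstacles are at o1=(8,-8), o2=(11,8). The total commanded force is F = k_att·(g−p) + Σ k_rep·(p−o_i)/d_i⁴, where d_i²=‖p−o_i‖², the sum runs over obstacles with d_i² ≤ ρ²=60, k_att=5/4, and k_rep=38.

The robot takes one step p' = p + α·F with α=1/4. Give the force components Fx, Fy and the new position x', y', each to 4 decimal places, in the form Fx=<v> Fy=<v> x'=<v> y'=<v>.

F_att = 5/4·(g−p) = 5/4·(-12,10) = (-15.0000,12.5000)
o1: d²=10 ≤ ρ²=60; F_rep = 38·(-1,-3)/10² = (-0.3800,-1.1400)
o2: d²=377 > ρ²=60 → inactive
F = F_att + ΣF_rep = (-15.3800,11.3600)
p' = p + 1/4·F = (3.1550,-8.1600)

Fx=-15.3800 Fy=11.3600 x'=3.1550 y'=-8.1600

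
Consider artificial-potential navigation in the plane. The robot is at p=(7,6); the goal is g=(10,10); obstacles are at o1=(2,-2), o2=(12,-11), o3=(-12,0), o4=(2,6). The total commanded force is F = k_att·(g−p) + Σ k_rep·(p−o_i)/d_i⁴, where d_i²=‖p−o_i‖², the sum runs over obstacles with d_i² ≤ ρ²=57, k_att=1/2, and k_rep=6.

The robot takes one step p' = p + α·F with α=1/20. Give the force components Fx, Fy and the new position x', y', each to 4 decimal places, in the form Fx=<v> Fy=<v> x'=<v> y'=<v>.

F_att = 1/2·(g−p) = 1/2·(3,4) = (1.5000,2.0000)
o1: d²=89 > ρ²=57 → inactive
o2: d²=314 > ρ²=57 → inactive
o3: d²=397 > ρ²=57 → inactive
o4: d²=25 ≤ ρ²=57; F_rep = 6·(5,0)/25² = (0.0480,0.0000)
F = F_att + ΣF_rep = (1.5480,2.0000)
p' = p + 1/20·F = (7.0774,6.1000)

Fx=1.5480 Fy=2.0000 x'=7.0774 y'=6.1000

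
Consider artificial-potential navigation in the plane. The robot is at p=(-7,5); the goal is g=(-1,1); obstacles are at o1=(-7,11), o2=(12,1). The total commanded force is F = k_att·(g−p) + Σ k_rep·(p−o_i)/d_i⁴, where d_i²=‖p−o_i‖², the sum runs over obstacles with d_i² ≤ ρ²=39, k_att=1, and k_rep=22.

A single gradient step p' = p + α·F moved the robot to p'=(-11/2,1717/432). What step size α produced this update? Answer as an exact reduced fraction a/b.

α = 1/4

F_att = 1·(g−p) = 1·(6,-4) = (6.0000,-4.0000)
o1: d²=36 ≤ ρ²=39; F_rep = 22·(0,-6)/36² = (0.0000,-0.1019)
o2: d²=377 > ρ²=39 → inactive
F = F_att + ΣF_rep = (6.0000,-4.1019)
Δp = p'−p = (1.5000,-1.0255); α = Δx/Fx = (3/2) / (6) = 1/4
check: Δy/Fy = (-443/432) / (-443/108) = 1/4 ✓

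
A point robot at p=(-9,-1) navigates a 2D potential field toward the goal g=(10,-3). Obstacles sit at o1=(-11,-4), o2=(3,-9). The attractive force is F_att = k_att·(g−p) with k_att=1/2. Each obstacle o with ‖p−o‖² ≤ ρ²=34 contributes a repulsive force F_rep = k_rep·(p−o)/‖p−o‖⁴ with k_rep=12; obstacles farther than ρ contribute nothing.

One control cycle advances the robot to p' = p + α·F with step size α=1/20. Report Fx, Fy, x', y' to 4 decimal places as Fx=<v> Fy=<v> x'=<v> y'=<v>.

Fx=9.6420 Fy=-0.7870 x'=-8.5179 y'=-1.0393

F_att = 1/2·(g−p) = 1/2·(19,-2) = (9.5000,-1.0000)
o1: d²=13 ≤ ρ²=34; F_rep = 12·(2,3)/13² = (0.1420,0.2130)
o2: d²=208 > ρ²=34 → inactive
F = F_att + ΣF_rep = (9.6420,-0.7870)
p' = p + 1/20·F = (-8.5179,-1.0393)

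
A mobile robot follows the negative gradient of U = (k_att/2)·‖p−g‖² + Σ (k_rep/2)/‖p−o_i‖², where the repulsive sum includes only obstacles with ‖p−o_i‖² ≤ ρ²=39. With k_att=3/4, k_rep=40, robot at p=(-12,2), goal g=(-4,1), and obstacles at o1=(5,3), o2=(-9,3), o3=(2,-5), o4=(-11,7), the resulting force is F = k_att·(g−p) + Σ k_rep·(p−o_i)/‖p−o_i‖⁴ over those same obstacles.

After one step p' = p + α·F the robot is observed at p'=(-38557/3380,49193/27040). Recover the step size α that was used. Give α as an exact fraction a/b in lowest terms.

F_att = 3/4·(g−p) = 3/4·(8,-1) = (6.0000,-0.7500)
o1: d²=290 > ρ²=39 → inactive
o2: d²=10 ≤ ρ²=39; F_rep = 40·(-3,-1)/10² = (-1.2000,-0.4000)
o3: d²=245 > ρ²=39 → inactive
o4: d²=26 ≤ ρ²=39; F_rep = 40·(-1,-5)/26² = (-0.0592,-0.2959)
F = F_att + ΣF_rep = (4.7408,-1.4459)
Δp = p'−p = (0.5926,-0.1807); α = Δx/Fx = (2003/3380) / (4006/845) = 1/8
check: Δy/Fy = (-4887/27040) / (-4887/3380) = 1/8 ✓

α = 1/8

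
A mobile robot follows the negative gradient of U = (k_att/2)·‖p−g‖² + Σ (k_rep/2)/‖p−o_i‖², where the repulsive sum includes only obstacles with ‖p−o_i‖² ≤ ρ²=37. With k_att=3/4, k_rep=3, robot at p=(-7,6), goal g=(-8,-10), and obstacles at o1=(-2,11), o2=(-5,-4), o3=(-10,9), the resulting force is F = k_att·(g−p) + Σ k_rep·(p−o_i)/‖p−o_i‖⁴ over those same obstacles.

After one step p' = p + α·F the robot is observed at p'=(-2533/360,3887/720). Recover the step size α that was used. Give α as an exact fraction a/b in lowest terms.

α = 1/20

F_att = 3/4·(g−p) = 3/4·(-1,-16) = (-0.7500,-12.0000)
o1: d²=50 > ρ²=37 → inactive
o2: d²=104 > ρ²=37 → inactive
o3: d²=18 ≤ ρ²=37; F_rep = 3·(3,-3)/18² = (0.0278,-0.0278)
F = F_att + ΣF_rep = (-0.7222,-12.0278)
Δp = p'−p = (-0.0361,-0.6014); α = Δx/Fx = (-13/360) / (-13/18) = 1/20
check: Δy/Fy = (-433/720) / (-433/36) = 1/20 ✓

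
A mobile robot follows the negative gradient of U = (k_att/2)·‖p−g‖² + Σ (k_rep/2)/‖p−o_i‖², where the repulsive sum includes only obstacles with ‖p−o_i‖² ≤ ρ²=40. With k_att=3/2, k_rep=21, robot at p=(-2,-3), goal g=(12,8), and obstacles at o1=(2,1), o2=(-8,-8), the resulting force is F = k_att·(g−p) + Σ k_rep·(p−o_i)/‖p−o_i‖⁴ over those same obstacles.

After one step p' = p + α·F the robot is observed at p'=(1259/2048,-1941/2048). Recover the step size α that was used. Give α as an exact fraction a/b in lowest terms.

F_att = 3/2·(g−p) = 3/2·(14,11) = (21.0000,16.5000)
o1: d²=32 ≤ ρ²=40; F_rep = 21·(-4,-4)/32² = (-0.0820,-0.0820)
o2: d²=61 > ρ²=40 → inactive
F = F_att + ΣF_rep = (20.9180,16.4180)
Δp = p'−p = (2.6147,2.0522); α = Δx/Fx = (5355/2048) / (5355/256) = 1/8
check: Δy/Fy = (4203/2048) / (4203/256) = 1/8 ✓

α = 1/8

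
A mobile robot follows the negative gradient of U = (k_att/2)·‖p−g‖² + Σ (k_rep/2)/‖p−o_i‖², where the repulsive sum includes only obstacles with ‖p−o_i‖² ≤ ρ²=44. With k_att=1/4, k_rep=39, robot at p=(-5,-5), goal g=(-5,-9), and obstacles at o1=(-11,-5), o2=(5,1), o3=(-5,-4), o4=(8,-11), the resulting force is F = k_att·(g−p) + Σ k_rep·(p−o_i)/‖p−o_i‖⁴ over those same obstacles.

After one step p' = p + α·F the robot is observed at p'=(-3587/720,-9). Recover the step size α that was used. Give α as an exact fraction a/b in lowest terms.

F_att = 1/4·(g−p) = 1/4·(0,-4) = (0.0000,-1.0000)
o1: d²=36 ≤ ρ²=44; F_rep = 39·(6,0)/36² = (0.1806,0.0000)
o2: d²=136 > ρ²=44 → inactive
o3: d²=1 ≤ ρ²=44; F_rep = 39·(0,-1)/1² = (0.0000,-39.0000)
o4: d²=205 > ρ²=44 → inactive
F = F_att + ΣF_rep = (0.1806,-40.0000)
Δp = p'−p = (0.0181,-4.0000); α = Δx/Fx = (13/720) / (13/72) = 1/10
check: Δy/Fy = (-4) / (-40) = 1/10 ✓

α = 1/10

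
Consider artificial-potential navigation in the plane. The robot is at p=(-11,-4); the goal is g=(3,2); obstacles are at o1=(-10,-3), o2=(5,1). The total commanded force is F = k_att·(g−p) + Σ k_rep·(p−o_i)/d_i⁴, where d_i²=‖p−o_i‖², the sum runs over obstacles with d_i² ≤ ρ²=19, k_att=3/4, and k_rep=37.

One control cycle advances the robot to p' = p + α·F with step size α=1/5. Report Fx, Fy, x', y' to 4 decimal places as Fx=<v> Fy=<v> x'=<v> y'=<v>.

F_att = 3/4·(g−p) = 3/4·(14,6) = (10.5000,4.5000)
o1: d²=2 ≤ ρ²=19; F_rep = 37·(-1,-1)/2² = (-9.2500,-9.2500)
o2: d²=281 > ρ²=19 → inactive
F = F_att + ΣF_rep = (1.2500,-4.7500)
p' = p + 1/5·F = (-10.7500,-4.9500)

Fx=1.2500 Fy=-4.7500 x'=-10.7500 y'=-4.9500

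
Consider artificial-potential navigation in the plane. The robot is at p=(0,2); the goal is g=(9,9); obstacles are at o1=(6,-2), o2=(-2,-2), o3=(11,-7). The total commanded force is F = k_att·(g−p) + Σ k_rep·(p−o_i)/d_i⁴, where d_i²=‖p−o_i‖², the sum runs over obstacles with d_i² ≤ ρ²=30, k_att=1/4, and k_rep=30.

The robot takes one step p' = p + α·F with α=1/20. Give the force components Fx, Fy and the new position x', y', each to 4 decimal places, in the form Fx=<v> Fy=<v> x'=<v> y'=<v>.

F_att = 1/4·(g−p) = 1/4·(9,7) = (2.2500,1.7500)
o1: d²=52 > ρ²=30 → inactive
o2: d²=20 ≤ ρ²=30; F_rep = 30·(2,4)/20² = (0.1500,0.3000)
o3: d²=202 > ρ²=30 → inactive
F = F_att + ΣF_rep = (2.4000,2.0500)
p' = p + 1/20·F = (0.1200,2.1025)

Fx=2.4000 Fy=2.0500 x'=0.1200 y'=2.1025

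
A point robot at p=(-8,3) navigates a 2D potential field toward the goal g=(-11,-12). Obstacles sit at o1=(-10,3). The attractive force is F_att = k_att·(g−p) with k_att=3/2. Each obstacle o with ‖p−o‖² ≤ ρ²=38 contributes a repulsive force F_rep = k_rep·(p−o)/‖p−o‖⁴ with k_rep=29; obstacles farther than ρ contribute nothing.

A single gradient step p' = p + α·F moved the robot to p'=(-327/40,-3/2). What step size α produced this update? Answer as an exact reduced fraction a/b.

α = 1/5

F_att = 3/2·(g−p) = 3/2·(-3,-15) = (-4.5000,-22.5000)
o1: d²=4 ≤ ρ²=38; F_rep = 29·(2,0)/4² = (3.6250,0.0000)
F = F_att + ΣF_rep = (-0.8750,-22.5000)
Δp = p'−p = (-0.1750,-4.5000); α = Δx/Fx = (-7/40) / (-7/8) = 1/5
check: Δy/Fy = (-9/2) / (-45/2) = 1/5 ✓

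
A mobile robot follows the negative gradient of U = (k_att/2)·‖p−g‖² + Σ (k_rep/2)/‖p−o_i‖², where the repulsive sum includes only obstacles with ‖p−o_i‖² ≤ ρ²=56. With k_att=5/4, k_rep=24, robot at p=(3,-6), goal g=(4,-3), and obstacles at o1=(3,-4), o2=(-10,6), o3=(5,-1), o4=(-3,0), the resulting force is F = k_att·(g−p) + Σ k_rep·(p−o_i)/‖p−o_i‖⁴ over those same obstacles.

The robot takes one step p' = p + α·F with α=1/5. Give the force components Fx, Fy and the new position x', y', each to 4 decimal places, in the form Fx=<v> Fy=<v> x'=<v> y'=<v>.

Fx=1.1929 Fy=0.6073 x'=3.2386 y'=-5.8785

F_att = 5/4·(g−p) = 5/4·(1,3) = (1.2500,3.7500)
o1: d²=4 ≤ ρ²=56; F_rep = 24·(0,-2)/4² = (0.0000,-3.0000)
o2: d²=313 > ρ²=56 → inactive
o3: d²=29 ≤ ρ²=56; F_rep = 24·(-2,-5)/29² = (-0.0571,-0.1427)
o4: d²=72 > ρ²=56 → inactive
F = F_att + ΣF_rep = (1.1929,0.6073)
p' = p + 1/5·F = (3.2386,-5.8785)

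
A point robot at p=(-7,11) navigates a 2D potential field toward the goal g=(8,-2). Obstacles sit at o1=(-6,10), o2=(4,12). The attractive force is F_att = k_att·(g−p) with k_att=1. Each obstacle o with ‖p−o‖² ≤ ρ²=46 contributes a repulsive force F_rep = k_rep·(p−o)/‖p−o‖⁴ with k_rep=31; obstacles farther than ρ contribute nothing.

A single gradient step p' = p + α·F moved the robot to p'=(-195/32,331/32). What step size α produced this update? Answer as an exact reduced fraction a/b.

α = 1/8

F_att = 1·(g−p) = 1·(15,-13) = (15.0000,-13.0000)
o1: d²=2 ≤ ρ²=46; F_rep = 31·(-1,1)/2² = (-7.7500,7.7500)
o2: d²=122 > ρ²=46 → inactive
F = F_att + ΣF_rep = (7.2500,-5.2500)
Δp = p'−p = (0.9062,-0.6562); α = Δx/Fx = (29/32) / (29/4) = 1/8
check: Δy/Fy = (-21/32) / (-21/4) = 1/8 ✓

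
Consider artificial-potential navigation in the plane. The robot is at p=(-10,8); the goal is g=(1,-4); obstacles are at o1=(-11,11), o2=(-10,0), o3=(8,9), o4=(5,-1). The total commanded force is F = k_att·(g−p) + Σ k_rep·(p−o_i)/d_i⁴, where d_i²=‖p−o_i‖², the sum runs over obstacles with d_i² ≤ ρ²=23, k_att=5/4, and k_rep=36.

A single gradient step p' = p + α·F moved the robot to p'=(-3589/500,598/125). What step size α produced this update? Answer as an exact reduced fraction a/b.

α = 1/5

F_att = 5/4·(g−p) = 5/4·(11,-12) = (13.7500,-15.0000)
o1: d²=10 ≤ ρ²=23; F_rep = 36·(1,-3)/10² = (0.3600,-1.0800)
o2: d²=64 > ρ²=23 → inactive
o3: d²=325 > ρ²=23 → inactive
o4: d²=306 > ρ²=23 → inactive
F = F_att + ΣF_rep = (14.1100,-16.0800)
Δp = p'−p = (2.8220,-3.2160); α = Δx/Fx = (1411/500) / (1411/100) = 1/5
check: Δy/Fy = (-402/125) / (-402/25) = 1/5 ✓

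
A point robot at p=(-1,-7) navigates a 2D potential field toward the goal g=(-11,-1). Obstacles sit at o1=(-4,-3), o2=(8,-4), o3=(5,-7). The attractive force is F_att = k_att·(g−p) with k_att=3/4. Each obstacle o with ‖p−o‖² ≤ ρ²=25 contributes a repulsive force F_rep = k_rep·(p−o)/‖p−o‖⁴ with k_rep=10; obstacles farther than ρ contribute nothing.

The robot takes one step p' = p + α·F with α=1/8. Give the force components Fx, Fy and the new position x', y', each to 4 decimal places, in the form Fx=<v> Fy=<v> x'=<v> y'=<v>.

F_att = 3/4·(g−p) = 3/4·(-10,6) = (-7.5000,4.5000)
o1: d²=25 ≤ ρ²=25; F_rep = 10·(3,-4)/25² = (0.0480,-0.0640)
o2: d²=90 > ρ²=25 → inactive
o3: d²=36 > ρ²=25 → inactive
F = F_att + ΣF_rep = (-7.4520,4.4360)
p' = p + 1/8·F = (-1.9315,-6.4455)

Fx=-7.4520 Fy=4.4360 x'=-1.9315 y'=-6.4455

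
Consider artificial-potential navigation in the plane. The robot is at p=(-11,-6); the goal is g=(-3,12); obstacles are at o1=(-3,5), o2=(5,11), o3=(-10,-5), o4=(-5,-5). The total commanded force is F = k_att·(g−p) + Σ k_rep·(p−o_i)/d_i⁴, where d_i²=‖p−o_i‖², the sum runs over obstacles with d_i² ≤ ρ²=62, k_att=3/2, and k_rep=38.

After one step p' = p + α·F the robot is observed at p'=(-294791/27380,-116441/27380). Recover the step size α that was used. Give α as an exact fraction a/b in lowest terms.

F_att = 3/2·(g−p) = 3/2·(8,18) = (12.0000,27.0000)
o1: d²=185 > ρ²=62 → inactive
o2: d²=545 > ρ²=62 → inactive
o3: d²=2 ≤ ρ²=62; F_rep = 38·(-1,-1)/2² = (-9.5000,-9.5000)
o4: d²=37 ≤ ρ²=62; F_rep = 38·(-6,-1)/37² = (-0.1665,-0.0278)
F = F_att + ΣF_rep = (2.3335,17.4722)
Δp = p'−p = (0.2333,1.7472); α = Δx/Fx = (6389/27380) / (6389/2738) = 1/10
check: Δy/Fy = (47839/27380) / (47839/2738) = 1/10 ✓

α = 1/10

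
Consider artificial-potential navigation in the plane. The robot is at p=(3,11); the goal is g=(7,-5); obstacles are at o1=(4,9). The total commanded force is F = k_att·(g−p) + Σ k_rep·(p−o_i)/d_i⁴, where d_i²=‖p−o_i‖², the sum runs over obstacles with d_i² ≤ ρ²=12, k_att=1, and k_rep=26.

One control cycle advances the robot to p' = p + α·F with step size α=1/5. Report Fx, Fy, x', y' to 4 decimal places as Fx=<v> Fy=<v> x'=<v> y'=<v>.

F_att = 1·(g−p) = 1·(4,-16) = (4.0000,-16.0000)
o1: d²=5 ≤ ρ²=12; F_rep = 26·(-1,2)/5² = (-1.0400,2.0800)
F = F_att + ΣF_rep = (2.9600,-13.9200)
p' = p + 1/5·F = (3.5920,8.2160)

Fx=2.9600 Fy=-13.9200 x'=3.5920 y'=8.2160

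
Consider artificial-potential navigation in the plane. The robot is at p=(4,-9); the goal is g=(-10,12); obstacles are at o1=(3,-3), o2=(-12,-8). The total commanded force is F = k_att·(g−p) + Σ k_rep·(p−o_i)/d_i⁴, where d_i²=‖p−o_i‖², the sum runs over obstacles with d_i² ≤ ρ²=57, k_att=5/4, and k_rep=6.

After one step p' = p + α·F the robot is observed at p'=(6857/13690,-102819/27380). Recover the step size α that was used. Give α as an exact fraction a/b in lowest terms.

α = 1/5

F_att = 5/4·(g−p) = 5/4·(-14,21) = (-17.5000,26.2500)
o1: d²=37 ≤ ρ²=57; F_rep = 6·(1,-6)/37² = (0.0044,-0.0263)
o2: d²=257 > ρ²=57 → inactive
F = F_att + ΣF_rep = (-17.4956,26.2237)
Δp = p'−p = (-3.4991,5.2447); α = Δx/Fx = (-47903/13690) / (-47903/2738) = 1/5
check: Δy/Fy = (143601/27380) / (143601/5476) = 1/5 ✓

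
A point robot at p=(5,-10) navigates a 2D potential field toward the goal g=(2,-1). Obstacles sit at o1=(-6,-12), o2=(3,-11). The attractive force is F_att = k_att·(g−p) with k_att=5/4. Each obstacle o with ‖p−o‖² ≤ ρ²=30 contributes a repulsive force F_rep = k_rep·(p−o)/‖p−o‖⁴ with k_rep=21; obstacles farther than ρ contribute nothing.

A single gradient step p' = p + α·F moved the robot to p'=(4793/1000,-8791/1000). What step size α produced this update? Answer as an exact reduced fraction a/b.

F_att = 5/4·(g−p) = 5/4·(-3,9) = (-3.7500,11.2500)
o1: d²=125 > ρ²=30 → inactive
o2: d²=5 ≤ ρ²=30; F_rep = 21·(2,1)/5² = (1.6800,0.8400)
F = F_att + ΣF_rep = (-2.0700,12.0900)
Δp = p'−p = (-0.2070,1.2090); α = Δx/Fx = (-207/1000) / (-207/100) = 1/10
check: Δy/Fy = (1209/1000) / (1209/100) = 1/10 ✓

α = 1/10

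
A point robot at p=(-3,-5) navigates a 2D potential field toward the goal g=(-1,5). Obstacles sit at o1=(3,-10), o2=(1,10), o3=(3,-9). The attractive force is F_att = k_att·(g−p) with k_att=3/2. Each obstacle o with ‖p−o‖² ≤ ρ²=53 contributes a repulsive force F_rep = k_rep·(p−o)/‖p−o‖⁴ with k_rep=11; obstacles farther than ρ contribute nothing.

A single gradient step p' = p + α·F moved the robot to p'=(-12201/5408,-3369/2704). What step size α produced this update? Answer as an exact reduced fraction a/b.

F_att = 3/2·(g−p) = 3/2·(2,10) = (3.0000,15.0000)
o1: d²=61 > ρ²=53 → inactive
o2: d²=241 > ρ²=53 → inactive
o3: d²=52 ≤ ρ²=53; F_rep = 11·(-6,4)/52² = (-0.0244,0.0163)
F = F_att + ΣF_rep = (2.9756,15.0163)
Δp = p'−p = (0.7439,3.7541); α = Δx/Fx = (4023/5408) / (4023/1352) = 1/4
check: Δy/Fy = (10151/2704) / (10151/676) = 1/4 ✓

α = 1/4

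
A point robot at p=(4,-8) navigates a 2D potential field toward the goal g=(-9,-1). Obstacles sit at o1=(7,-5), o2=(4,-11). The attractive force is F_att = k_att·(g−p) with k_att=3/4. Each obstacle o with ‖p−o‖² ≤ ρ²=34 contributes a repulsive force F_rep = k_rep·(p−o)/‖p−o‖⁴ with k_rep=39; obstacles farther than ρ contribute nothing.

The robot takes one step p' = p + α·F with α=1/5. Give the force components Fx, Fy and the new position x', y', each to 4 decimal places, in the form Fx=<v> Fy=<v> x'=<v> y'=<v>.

Fx=-10.1111 Fy=6.3333 x'=1.9778 y'=-6.7333

F_att = 3/4·(g−p) = 3/4·(-13,7) = (-9.7500,5.2500)
o1: d²=18 ≤ ρ²=34; F_rep = 39·(-3,-3)/18² = (-0.3611,-0.3611)
o2: d²=9 ≤ ρ²=34; F_rep = 39·(0,3)/9² = (0.0000,1.4444)
F = F_att + ΣF_rep = (-10.1111,6.3333)
p' = p + 1/5·F = (1.9778,-6.7333)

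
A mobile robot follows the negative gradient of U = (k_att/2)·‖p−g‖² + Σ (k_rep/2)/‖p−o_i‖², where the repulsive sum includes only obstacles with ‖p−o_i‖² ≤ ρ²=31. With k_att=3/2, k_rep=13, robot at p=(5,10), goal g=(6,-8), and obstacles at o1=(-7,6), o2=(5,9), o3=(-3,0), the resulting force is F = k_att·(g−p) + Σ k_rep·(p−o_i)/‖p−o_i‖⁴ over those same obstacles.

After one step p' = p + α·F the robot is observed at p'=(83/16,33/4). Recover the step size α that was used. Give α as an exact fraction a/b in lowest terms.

F_att = 3/2·(g−p) = 3/2·(1,-18) = (1.5000,-27.0000)
o1: d²=160 > ρ²=31 → inactive
o2: d²=1 ≤ ρ²=31; F_rep = 13·(0,1)/1² = (0.0000,13.0000)
o3: d²=164 > ρ²=31 → inactive
F = F_att + ΣF_rep = (1.5000,-14.0000)
Δp = p'−p = (0.1875,-1.7500); α = Δx/Fx = (3/16) / (3/2) = 1/8
check: Δy/Fy = (-7/4) / (-14) = 1/8 ✓

α = 1/8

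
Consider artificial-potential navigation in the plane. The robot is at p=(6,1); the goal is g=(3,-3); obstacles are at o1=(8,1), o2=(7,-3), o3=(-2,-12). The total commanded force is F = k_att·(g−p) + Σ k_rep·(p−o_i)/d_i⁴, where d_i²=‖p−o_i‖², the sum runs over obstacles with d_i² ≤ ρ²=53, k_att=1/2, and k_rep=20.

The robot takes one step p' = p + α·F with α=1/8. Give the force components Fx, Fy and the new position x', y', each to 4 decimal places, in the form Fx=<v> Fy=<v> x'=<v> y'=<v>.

Fx=-4.0692 Fy=-1.7232 x'=5.4913 y'=0.7846

F_att = 1/2·(g−p) = 1/2·(-3,-4) = (-1.5000,-2.0000)
o1: d²=4 ≤ ρ²=53; F_rep = 20·(-2,0)/4² = (-2.5000,0.0000)
o2: d²=17 ≤ ρ²=53; F_rep = 20·(-1,4)/17² = (-0.0692,0.2768)
o3: d²=233 > ρ²=53 → inactive
F = F_att + ΣF_rep = (-4.0692,-1.7232)
p' = p + 1/8·F = (5.4913,0.7846)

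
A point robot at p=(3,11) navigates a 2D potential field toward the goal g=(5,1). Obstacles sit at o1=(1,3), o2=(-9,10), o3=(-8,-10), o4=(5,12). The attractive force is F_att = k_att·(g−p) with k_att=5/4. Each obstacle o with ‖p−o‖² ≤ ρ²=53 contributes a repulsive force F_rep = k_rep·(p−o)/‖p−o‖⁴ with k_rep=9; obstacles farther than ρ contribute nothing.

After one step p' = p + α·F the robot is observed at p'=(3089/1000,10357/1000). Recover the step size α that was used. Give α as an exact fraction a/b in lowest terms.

F_att = 5/4·(g−p) = 5/4·(2,-10) = (2.5000,-12.5000)
o1: d²=68 > ρ²=53 → inactive
o2: d²=145 > ρ²=53 → inactive
o3: d²=562 > ρ²=53 → inactive
o4: d²=5 ≤ ρ²=53; F_rep = 9·(-2,-1)/5² = (-0.7200,-0.3600)
F = F_att + ΣF_rep = (1.7800,-12.8600)
Δp = p'−p = (0.0890,-0.6430); α = Δx/Fx = (89/1000) / (89/50) = 1/20
check: Δy/Fy = (-643/1000) / (-643/50) = 1/20 ✓

α = 1/20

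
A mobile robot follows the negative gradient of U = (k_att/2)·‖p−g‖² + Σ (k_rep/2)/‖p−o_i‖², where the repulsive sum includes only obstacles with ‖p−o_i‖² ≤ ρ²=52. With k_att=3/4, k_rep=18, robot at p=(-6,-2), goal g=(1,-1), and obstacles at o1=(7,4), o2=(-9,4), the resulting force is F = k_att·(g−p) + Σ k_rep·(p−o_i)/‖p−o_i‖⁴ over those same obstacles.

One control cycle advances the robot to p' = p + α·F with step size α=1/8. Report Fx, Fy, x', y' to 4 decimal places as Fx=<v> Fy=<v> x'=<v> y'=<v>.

F_att = 3/4·(g−p) = 3/4·(7,1) = (5.2500,0.7500)
o1: d²=205 > ρ²=52 → inactive
o2: d²=45 ≤ ρ²=52; F_rep = 18·(3,-6)/45² = (0.0267,-0.0533)
F = F_att + ΣF_rep = (5.2767,0.6967)
p' = p + 1/8·F = (-5.3404,-1.9129)

Fx=5.2767 Fy=0.6967 x'=-5.3404 y'=-1.9129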